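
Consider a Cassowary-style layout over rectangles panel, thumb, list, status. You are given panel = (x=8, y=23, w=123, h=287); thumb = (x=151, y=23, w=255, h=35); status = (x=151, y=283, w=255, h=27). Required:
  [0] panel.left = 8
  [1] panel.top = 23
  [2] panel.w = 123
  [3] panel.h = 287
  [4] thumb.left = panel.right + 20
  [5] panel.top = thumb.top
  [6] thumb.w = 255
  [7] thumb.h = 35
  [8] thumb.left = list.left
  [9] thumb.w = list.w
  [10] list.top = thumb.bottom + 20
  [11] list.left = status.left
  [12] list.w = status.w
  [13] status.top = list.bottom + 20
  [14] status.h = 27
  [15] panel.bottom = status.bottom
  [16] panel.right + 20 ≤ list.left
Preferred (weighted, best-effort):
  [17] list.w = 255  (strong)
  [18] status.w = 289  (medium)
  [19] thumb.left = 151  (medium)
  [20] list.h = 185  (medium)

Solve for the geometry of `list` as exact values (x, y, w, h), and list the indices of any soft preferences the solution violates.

1. list.x = 151  [thumb.left = list.left]
2. list.w = 255  [thumb.w = list.w]
3. list.y = 78  [list.top = thumb.bottom + 20]
4. list.h = 185  [status.top = list.bottom + 20]

list = (x=151, y=78, w=255, h=185)
violated soft preferences: 18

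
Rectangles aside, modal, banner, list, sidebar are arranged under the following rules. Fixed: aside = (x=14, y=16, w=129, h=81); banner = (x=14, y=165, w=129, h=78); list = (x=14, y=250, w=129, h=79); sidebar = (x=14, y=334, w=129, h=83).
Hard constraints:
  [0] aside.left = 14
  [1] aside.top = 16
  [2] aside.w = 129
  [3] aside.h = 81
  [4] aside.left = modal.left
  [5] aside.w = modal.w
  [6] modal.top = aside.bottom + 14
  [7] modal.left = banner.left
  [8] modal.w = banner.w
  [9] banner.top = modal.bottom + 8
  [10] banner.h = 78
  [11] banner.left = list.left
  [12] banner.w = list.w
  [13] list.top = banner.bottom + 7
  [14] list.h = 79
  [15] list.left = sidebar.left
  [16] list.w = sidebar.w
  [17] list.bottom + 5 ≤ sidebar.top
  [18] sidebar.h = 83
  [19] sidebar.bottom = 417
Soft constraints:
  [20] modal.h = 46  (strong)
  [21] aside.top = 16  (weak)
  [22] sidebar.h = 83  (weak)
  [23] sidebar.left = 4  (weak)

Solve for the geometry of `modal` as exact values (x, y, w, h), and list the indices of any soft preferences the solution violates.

modal = (x=14, y=111, w=129, h=46)
violated soft preferences: 23

1. modal.x = 14  [aside.left = modal.left]
2. modal.w = 129  [aside.w = modal.w]
3. modal.y = 111  [modal.top = aside.bottom + 14]
4. modal.h = 46  [banner.top = modal.bottom + 8]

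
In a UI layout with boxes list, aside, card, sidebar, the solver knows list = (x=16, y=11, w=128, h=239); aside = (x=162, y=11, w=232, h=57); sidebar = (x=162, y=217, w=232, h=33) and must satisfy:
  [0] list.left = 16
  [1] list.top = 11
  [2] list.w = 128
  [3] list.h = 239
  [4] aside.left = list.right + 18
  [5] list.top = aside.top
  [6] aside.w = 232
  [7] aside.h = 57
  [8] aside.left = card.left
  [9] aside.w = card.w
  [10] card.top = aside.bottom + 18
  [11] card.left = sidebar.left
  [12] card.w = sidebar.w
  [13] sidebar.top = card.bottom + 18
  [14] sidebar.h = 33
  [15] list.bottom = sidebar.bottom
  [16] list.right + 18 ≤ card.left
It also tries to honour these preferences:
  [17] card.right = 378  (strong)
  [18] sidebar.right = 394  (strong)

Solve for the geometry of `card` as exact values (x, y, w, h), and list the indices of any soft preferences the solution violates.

1. card.x = 162  [aside.left = card.left]
2. card.w = 232  [aside.w = card.w]
3. card.y = 86  [card.top = aside.bottom + 18]
4. card.h = 113  [sidebar.top = card.bottom + 18]

card = (x=162, y=86, w=232, h=113)
violated soft preferences: 17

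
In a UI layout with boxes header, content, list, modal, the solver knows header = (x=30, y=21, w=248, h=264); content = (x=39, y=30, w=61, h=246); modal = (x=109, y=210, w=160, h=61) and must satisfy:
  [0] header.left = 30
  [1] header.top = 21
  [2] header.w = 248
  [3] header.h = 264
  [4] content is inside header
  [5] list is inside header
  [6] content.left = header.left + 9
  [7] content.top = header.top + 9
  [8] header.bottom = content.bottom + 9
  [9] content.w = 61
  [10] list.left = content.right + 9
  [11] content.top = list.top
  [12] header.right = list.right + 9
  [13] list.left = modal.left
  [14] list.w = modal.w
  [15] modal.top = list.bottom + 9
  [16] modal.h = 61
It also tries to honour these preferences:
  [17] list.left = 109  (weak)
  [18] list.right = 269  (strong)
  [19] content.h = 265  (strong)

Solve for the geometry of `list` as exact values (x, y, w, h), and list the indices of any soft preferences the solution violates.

1. list.x = 109  [list.left = content.right + 9]
2. list.y = 30  [content.top = list.top]
3. list.w = 160  [header.right = list.right + 9]
4. list.h = 171  [modal.top = list.bottom + 9]

list = (x=109, y=30, w=160, h=171)
violated soft preferences: 19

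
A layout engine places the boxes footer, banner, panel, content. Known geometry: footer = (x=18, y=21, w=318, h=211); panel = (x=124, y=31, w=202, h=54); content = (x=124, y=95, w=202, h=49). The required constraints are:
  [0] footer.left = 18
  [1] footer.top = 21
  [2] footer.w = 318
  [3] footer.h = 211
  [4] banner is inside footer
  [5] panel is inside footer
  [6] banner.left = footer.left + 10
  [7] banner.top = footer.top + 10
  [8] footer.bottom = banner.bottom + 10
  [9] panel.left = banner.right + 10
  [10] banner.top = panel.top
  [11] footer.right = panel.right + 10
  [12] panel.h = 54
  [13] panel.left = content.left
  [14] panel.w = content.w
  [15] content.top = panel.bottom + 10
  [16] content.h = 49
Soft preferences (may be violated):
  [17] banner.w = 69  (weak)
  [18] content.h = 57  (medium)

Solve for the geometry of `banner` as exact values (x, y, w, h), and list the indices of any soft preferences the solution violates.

banner = (x=28, y=31, w=86, h=191)
violated soft preferences: 17, 18

1. banner.x = 28  [banner.left = footer.left + 10]
2. banner.y = 31  [banner.top = footer.top + 10]
3. banner.h = 191  [footer.bottom = banner.bottom + 10]
4. banner.w = 86  [panel.left = banner.right + 10]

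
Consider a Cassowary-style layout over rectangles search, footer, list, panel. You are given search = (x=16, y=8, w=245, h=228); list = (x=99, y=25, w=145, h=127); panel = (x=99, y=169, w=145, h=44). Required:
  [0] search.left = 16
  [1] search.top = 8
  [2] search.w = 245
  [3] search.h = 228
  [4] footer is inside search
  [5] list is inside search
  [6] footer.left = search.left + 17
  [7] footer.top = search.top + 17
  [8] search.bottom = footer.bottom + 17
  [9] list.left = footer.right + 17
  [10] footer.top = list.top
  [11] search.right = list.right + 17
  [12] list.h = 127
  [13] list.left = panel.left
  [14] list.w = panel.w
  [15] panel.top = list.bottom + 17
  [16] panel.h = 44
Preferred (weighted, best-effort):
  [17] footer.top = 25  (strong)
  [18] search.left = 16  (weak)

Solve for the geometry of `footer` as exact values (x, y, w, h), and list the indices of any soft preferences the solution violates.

1. footer.x = 33  [footer.left = search.left + 17]
2. footer.y = 25  [footer.top = search.top + 17]
3. footer.h = 194  [search.bottom = footer.bottom + 17]
4. footer.w = 49  [list.left = footer.right + 17]

footer = (x=33, y=25, w=49, h=194)
violated soft preferences: none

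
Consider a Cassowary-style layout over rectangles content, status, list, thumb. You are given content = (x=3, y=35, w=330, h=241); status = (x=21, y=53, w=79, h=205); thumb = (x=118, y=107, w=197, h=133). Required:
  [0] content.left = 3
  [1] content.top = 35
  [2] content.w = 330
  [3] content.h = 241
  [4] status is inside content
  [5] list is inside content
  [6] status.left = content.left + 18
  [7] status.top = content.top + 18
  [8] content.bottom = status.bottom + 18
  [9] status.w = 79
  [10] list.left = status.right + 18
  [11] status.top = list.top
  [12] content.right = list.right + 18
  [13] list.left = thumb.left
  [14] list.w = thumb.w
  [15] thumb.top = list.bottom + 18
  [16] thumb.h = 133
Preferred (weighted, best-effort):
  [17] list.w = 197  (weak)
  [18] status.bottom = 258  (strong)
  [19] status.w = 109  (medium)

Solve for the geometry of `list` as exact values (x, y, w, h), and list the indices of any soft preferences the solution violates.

list = (x=118, y=53, w=197, h=36)
violated soft preferences: 19

1. list.x = 118  [list.left = status.right + 18]
2. list.y = 53  [status.top = list.top]
3. list.w = 197  [content.right = list.right + 18]
4. list.h = 36  [thumb.top = list.bottom + 18]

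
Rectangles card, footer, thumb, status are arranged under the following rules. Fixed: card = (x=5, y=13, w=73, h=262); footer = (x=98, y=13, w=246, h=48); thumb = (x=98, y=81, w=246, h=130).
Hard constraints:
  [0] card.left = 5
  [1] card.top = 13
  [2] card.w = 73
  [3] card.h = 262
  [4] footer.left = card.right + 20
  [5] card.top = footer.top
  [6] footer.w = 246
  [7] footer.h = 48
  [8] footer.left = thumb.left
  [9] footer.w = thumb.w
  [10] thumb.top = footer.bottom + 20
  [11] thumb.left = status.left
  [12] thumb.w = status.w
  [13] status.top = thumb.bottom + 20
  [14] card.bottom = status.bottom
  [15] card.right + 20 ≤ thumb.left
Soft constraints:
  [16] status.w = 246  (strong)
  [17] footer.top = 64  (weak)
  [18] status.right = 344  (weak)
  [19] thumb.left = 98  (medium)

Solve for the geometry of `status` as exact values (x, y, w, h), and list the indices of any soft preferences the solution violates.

1. status.x = 98  [thumb.left = status.left]
2. status.w = 246  [thumb.w = status.w]
3. status.y = 231  [status.top = thumb.bottom + 20]
4. status.h = 44  [card.bottom = status.bottom]

status = (x=98, y=231, w=246, h=44)
violated soft preferences: 17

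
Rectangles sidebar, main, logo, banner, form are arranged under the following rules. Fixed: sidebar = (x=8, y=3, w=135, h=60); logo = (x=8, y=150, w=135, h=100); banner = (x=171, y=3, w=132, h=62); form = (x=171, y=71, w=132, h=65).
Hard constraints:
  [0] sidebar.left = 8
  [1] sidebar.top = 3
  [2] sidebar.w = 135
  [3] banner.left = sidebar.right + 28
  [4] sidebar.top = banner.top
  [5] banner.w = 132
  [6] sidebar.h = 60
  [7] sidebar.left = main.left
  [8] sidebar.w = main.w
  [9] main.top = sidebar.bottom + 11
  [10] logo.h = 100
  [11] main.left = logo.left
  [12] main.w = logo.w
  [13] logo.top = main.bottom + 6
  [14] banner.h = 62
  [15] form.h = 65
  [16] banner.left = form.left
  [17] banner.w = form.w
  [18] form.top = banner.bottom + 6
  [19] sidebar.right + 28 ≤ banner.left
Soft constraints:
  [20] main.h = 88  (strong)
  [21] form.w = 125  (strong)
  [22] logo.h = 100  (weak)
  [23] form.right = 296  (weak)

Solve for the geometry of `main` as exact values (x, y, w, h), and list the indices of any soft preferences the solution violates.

main = (x=8, y=74, w=135, h=70)
violated soft preferences: 20, 21, 23

1. main.x = 8  [sidebar.left = main.left]
2. main.w = 135  [sidebar.w = main.w]
3. main.y = 74  [main.top = sidebar.bottom + 11]
4. main.h = 70  [logo.top = main.bottom + 6]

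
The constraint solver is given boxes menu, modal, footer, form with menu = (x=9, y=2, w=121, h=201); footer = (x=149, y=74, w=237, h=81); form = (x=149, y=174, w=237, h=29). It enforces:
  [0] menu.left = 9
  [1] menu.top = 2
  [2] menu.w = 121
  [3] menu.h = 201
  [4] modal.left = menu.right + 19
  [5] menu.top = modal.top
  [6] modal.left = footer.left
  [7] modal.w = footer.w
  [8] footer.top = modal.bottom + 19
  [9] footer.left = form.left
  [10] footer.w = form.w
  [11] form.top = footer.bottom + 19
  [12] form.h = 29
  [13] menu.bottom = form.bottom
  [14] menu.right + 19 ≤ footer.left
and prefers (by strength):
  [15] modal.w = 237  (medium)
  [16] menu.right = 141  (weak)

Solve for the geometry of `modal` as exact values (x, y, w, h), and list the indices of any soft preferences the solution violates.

1. modal.x = 149  [modal.left = menu.right + 19]
2. modal.y = 2  [menu.top = modal.top]
3. modal.w = 237  [modal.w = footer.w]
4. modal.h = 53  [footer.top = modal.bottom + 19]

modal = (x=149, y=2, w=237, h=53)
violated soft preferences: 16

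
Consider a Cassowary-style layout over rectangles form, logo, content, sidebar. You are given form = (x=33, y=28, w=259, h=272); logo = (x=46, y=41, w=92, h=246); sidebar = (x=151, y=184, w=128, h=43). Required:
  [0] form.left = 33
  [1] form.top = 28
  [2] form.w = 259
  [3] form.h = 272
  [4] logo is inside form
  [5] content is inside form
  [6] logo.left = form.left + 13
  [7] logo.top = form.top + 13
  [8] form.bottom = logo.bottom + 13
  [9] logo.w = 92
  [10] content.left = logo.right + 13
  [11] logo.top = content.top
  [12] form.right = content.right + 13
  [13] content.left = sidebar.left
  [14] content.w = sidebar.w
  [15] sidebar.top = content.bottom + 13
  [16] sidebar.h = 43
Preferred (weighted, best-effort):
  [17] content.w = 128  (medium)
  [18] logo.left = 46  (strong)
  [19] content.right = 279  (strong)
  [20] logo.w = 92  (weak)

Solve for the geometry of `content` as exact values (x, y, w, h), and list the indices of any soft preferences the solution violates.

content = (x=151, y=41, w=128, h=130)
violated soft preferences: none

1. content.x = 151  [content.left = logo.right + 13]
2. content.y = 41  [logo.top = content.top]
3. content.w = 128  [form.right = content.right + 13]
4. content.h = 130  [sidebar.top = content.bottom + 13]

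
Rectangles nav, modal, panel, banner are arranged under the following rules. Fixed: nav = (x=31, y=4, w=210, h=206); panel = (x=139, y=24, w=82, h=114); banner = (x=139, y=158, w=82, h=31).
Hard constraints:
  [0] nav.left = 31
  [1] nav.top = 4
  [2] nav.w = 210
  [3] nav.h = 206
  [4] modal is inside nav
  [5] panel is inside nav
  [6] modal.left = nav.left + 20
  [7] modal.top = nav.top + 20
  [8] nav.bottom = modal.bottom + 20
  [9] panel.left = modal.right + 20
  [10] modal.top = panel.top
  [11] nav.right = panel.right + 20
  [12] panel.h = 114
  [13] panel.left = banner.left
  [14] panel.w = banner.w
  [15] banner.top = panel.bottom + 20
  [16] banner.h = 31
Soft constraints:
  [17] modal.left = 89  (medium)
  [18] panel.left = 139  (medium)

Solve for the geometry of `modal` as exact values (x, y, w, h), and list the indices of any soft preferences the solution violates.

modal = (x=51, y=24, w=68, h=166)
violated soft preferences: 17

1. modal.x = 51  [modal.left = nav.left + 20]
2. modal.y = 24  [modal.top = nav.top + 20]
3. modal.h = 166  [nav.bottom = modal.bottom + 20]
4. modal.w = 68  [panel.left = modal.right + 20]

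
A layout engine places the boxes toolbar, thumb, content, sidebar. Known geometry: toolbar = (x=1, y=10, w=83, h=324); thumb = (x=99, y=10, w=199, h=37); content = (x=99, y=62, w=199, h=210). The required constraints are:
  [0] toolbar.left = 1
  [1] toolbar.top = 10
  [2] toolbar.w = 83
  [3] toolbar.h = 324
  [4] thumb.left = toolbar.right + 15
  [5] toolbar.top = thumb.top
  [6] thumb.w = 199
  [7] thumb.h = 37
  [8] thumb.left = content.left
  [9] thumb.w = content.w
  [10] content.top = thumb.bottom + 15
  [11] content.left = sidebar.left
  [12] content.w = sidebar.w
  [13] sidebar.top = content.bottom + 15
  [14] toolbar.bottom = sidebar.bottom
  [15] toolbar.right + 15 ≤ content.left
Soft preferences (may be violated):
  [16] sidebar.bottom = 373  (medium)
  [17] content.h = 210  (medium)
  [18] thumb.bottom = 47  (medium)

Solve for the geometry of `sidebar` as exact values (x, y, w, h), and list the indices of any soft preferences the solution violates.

1. sidebar.x = 99  [content.left = sidebar.left]
2. sidebar.w = 199  [content.w = sidebar.w]
3. sidebar.y = 287  [sidebar.top = content.bottom + 15]
4. sidebar.h = 47  [toolbar.bottom = sidebar.bottom]

sidebar = (x=99, y=287, w=199, h=47)
violated soft preferences: 16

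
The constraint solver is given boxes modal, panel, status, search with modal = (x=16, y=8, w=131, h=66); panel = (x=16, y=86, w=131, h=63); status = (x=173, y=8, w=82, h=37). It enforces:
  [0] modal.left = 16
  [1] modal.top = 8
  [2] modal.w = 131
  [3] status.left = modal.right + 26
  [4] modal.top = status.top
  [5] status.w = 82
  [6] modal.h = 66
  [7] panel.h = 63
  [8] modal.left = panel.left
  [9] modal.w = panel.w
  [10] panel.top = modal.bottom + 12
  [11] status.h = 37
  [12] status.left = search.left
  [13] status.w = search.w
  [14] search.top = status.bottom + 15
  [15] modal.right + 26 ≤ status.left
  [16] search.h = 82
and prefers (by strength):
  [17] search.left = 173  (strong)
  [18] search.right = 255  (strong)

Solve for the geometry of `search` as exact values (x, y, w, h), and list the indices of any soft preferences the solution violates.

search = (x=173, y=60, w=82, h=82)
violated soft preferences: none

1. search.x = 173  [status.left = search.left]
2. search.w = 82  [status.w = search.w]
3. search.y = 60  [search.top = status.bottom + 15]
4. search.h = 82  [search.h = 82]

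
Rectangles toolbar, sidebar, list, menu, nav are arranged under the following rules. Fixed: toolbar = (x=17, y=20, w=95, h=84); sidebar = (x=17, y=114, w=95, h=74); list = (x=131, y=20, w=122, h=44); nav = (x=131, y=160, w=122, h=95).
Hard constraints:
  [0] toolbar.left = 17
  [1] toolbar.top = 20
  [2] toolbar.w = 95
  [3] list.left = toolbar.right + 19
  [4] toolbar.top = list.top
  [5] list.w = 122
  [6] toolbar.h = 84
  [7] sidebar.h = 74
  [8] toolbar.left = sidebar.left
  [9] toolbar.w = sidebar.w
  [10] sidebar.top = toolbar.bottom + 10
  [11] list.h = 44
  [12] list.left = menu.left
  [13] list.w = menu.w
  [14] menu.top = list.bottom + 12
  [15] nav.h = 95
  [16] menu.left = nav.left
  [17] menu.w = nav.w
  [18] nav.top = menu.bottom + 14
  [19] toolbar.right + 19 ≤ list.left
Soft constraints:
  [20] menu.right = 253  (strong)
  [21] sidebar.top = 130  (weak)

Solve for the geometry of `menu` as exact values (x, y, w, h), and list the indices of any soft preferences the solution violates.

1. menu.x = 131  [list.left = menu.left]
2. menu.w = 122  [list.w = menu.w]
3. menu.y = 76  [menu.top = list.bottom + 12]
4. menu.h = 70  [nav.top = menu.bottom + 14]

menu = (x=131, y=76, w=122, h=70)
violated soft preferences: 21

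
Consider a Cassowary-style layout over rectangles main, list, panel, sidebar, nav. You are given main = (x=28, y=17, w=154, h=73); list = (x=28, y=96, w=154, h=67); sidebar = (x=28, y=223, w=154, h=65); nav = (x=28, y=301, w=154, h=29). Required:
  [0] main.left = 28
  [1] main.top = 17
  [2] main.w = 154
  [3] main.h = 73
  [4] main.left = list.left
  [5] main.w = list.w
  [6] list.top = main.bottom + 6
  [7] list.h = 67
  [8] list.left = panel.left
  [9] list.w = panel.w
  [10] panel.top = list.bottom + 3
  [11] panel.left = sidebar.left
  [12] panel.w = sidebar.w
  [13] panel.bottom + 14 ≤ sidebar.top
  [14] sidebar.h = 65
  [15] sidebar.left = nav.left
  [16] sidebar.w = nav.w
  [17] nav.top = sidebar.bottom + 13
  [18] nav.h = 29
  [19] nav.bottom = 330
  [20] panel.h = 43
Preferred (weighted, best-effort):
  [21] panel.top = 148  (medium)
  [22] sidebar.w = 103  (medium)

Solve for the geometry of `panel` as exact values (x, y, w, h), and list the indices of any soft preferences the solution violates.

1. panel.x = 28  [list.left = panel.left]
2. panel.w = 154  [list.w = panel.w]
3. panel.y = 166  [panel.top = list.bottom + 3]
4. panel.h = 43  [panel.h = 43]

panel = (x=28, y=166, w=154, h=43)
violated soft preferences: 21, 22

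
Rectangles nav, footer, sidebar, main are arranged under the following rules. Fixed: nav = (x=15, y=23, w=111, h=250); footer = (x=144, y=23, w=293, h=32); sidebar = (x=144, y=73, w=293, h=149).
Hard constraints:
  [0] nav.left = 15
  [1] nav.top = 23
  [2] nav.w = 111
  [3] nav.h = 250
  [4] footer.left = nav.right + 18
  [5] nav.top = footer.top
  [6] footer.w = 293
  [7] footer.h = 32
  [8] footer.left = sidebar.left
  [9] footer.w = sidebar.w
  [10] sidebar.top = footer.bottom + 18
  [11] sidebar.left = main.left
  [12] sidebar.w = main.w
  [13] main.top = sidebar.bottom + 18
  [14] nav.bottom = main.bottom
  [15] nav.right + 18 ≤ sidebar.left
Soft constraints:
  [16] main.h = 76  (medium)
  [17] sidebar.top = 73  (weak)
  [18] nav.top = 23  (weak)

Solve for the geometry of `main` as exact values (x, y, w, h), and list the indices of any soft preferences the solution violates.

1. main.x = 144  [sidebar.left = main.left]
2. main.w = 293  [sidebar.w = main.w]
3. main.y = 240  [main.top = sidebar.bottom + 18]
4. main.h = 33  [nav.bottom = main.bottom]

main = (x=144, y=240, w=293, h=33)
violated soft preferences: 16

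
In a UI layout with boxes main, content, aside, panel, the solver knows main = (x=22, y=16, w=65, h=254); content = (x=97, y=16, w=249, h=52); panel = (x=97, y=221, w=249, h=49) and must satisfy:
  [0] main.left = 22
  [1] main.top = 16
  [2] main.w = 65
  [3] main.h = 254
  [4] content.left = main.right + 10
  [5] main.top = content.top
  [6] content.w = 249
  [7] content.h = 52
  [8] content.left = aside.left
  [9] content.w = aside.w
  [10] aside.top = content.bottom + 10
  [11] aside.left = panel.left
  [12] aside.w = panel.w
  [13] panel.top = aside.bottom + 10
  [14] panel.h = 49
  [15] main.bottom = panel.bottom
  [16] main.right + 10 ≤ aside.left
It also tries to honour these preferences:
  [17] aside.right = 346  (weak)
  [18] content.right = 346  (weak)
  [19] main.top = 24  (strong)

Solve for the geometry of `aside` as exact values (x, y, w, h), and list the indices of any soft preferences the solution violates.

1. aside.x = 97  [content.left = aside.left]
2. aside.w = 249  [content.w = aside.w]
3. aside.y = 78  [aside.top = content.bottom + 10]
4. aside.h = 133  [panel.top = aside.bottom + 10]

aside = (x=97, y=78, w=249, h=133)
violated soft preferences: 19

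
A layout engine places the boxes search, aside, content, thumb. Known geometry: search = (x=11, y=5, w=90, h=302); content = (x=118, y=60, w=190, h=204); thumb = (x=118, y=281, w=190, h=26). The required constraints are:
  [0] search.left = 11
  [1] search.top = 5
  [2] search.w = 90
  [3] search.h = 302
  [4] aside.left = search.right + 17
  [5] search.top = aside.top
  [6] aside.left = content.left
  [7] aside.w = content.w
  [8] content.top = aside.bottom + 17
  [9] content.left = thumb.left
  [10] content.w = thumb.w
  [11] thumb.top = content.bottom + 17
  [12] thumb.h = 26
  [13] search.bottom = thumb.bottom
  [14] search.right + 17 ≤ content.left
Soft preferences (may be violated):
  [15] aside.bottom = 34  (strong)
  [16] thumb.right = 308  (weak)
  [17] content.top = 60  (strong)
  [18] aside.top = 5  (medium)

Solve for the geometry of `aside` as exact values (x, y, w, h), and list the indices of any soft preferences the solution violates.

1. aside.x = 118  [aside.left = search.right + 17]
2. aside.y = 5  [search.top = aside.top]
3. aside.w = 190  [aside.w = content.w]
4. aside.h = 38  [content.top = aside.bottom + 17]

aside = (x=118, y=5, w=190, h=38)
violated soft preferences: 15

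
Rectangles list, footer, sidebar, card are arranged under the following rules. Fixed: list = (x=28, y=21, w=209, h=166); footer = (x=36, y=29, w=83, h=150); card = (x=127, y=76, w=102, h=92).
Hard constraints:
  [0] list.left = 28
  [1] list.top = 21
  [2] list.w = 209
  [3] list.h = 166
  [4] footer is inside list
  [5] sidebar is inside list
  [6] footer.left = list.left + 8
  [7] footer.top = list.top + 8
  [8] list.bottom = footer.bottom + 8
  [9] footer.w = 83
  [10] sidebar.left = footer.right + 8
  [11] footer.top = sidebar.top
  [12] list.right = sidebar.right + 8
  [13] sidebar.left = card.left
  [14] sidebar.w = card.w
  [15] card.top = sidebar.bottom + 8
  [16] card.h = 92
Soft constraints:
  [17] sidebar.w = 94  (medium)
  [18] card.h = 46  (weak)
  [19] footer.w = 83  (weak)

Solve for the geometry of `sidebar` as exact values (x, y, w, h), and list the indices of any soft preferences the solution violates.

1. sidebar.x = 127  [sidebar.left = footer.right + 8]
2. sidebar.y = 29  [footer.top = sidebar.top]
3. sidebar.w = 102  [list.right = sidebar.right + 8]
4. sidebar.h = 39  [card.top = sidebar.bottom + 8]

sidebar = (x=127, y=29, w=102, h=39)
violated soft preferences: 17, 18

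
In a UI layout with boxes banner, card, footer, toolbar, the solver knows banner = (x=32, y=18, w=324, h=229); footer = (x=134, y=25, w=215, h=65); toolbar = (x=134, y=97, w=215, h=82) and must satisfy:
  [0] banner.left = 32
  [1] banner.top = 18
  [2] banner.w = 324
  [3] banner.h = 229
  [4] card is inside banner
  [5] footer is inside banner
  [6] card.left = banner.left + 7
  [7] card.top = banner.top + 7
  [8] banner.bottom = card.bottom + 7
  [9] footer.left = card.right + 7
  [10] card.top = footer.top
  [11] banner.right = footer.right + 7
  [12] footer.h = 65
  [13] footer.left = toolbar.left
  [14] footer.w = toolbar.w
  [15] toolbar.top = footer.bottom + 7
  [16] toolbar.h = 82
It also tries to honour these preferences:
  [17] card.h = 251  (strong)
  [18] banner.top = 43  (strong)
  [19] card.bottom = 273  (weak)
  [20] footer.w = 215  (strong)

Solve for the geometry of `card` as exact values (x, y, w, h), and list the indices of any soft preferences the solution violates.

1. card.x = 39  [card.left = banner.left + 7]
2. card.y = 25  [card.top = banner.top + 7]
3. card.h = 215  [banner.bottom = card.bottom + 7]
4. card.w = 88  [footer.left = card.right + 7]

card = (x=39, y=25, w=88, h=215)
violated soft preferences: 17, 18, 19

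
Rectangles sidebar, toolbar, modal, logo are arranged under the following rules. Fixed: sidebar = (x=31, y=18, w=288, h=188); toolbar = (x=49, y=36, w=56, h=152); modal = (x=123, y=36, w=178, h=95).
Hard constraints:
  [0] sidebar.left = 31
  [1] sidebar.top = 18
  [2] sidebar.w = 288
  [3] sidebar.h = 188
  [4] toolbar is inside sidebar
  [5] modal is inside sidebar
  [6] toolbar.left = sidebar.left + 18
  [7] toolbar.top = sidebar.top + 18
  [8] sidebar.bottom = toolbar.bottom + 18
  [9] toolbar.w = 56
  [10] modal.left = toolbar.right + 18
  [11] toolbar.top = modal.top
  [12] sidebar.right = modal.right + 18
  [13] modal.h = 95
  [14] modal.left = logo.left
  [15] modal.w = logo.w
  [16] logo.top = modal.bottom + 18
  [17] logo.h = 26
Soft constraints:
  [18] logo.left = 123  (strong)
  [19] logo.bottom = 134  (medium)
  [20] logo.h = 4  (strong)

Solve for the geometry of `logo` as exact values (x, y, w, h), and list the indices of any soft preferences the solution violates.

logo = (x=123, y=149, w=178, h=26)
violated soft preferences: 19, 20

1. logo.x = 123  [modal.left = logo.left]
2. logo.w = 178  [modal.w = logo.w]
3. logo.y = 149  [logo.top = modal.bottom + 18]
4. logo.h = 26  [logo.h = 26]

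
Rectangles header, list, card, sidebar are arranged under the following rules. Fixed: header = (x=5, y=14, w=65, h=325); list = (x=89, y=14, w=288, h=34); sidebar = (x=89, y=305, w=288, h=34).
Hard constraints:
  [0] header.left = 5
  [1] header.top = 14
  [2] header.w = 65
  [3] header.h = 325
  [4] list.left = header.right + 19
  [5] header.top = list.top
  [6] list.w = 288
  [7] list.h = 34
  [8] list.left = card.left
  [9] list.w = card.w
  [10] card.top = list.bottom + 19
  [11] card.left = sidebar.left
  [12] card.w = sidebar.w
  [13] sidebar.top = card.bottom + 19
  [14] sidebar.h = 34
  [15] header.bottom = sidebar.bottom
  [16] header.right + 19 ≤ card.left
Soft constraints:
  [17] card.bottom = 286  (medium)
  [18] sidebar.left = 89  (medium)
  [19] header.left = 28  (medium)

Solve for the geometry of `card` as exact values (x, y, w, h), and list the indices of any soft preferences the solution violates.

card = (x=89, y=67, w=288, h=219)
violated soft preferences: 19

1. card.x = 89  [list.left = card.left]
2. card.w = 288  [list.w = card.w]
3. card.y = 67  [card.top = list.bottom + 19]
4. card.h = 219  [sidebar.top = card.bottom + 19]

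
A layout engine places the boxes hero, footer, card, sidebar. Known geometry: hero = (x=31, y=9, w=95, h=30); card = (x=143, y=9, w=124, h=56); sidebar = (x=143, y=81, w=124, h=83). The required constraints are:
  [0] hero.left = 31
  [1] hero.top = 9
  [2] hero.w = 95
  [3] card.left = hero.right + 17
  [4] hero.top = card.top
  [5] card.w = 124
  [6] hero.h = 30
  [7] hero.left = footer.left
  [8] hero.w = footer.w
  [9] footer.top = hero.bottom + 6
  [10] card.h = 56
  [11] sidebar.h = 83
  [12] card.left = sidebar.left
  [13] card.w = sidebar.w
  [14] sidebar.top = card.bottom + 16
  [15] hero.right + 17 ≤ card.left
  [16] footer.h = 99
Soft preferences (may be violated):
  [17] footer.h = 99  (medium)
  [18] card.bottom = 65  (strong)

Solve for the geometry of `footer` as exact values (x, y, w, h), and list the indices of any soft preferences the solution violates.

footer = (x=31, y=45, w=95, h=99)
violated soft preferences: none

1. footer.x = 31  [hero.left = footer.left]
2. footer.w = 95  [hero.w = footer.w]
3. footer.y = 45  [footer.top = hero.bottom + 6]
4. footer.h = 99  [footer.h = 99]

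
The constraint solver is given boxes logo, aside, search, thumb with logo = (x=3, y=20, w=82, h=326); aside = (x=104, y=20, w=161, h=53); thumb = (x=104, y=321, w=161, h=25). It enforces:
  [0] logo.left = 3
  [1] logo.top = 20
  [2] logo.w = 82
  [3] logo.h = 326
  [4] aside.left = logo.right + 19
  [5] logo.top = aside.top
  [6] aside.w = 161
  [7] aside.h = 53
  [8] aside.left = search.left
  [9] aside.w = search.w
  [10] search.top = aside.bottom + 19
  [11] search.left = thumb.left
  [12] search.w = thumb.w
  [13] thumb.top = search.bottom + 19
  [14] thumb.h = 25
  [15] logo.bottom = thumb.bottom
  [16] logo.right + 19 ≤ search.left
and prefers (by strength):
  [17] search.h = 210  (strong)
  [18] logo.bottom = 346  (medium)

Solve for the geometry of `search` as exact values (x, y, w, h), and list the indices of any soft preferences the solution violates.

1. search.x = 104  [aside.left = search.left]
2. search.w = 161  [aside.w = search.w]
3. search.y = 92  [search.top = aside.bottom + 19]
4. search.h = 210  [thumb.top = search.bottom + 19]

search = (x=104, y=92, w=161, h=210)
violated soft preferences: none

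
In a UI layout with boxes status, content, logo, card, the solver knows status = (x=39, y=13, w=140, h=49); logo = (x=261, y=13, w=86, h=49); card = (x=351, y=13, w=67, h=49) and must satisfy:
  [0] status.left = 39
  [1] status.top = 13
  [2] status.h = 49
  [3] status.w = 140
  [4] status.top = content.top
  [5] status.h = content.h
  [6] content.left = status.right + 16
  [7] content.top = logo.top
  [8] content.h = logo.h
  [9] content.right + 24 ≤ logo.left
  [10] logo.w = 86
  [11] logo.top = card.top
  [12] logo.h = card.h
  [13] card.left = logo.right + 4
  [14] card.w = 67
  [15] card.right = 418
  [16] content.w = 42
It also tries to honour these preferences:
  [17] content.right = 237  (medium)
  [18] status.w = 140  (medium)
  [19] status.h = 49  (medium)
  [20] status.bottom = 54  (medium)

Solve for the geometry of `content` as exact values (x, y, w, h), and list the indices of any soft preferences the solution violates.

1. content.y = 13  [status.top = content.top]
2. content.h = 49  [status.h = content.h]
3. content.x = 195  [content.left = status.right + 16]
4. content.w = 42  [content.w = 42]

content = (x=195, y=13, w=42, h=49)
violated soft preferences: 20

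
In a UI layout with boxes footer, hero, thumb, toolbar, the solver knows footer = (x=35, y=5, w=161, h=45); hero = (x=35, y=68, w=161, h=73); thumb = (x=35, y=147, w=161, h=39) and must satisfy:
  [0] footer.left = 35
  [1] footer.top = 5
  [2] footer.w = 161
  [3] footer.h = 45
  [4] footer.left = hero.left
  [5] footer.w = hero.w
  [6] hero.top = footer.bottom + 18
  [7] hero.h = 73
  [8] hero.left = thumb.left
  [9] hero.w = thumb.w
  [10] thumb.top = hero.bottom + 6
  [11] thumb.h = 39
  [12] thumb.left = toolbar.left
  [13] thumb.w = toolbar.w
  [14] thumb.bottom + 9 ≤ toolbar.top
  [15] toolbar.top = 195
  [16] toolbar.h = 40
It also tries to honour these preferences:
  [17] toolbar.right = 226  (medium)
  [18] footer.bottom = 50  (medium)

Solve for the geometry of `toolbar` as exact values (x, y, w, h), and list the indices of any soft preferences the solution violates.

1. toolbar.x = 35  [thumb.left = toolbar.left]
2. toolbar.w = 161  [thumb.w = toolbar.w]
3. toolbar.y = 195  [toolbar.top = 195]
4. toolbar.h = 40  [toolbar.h = 40]

toolbar = (x=35, y=195, w=161, h=40)
violated soft preferences: 17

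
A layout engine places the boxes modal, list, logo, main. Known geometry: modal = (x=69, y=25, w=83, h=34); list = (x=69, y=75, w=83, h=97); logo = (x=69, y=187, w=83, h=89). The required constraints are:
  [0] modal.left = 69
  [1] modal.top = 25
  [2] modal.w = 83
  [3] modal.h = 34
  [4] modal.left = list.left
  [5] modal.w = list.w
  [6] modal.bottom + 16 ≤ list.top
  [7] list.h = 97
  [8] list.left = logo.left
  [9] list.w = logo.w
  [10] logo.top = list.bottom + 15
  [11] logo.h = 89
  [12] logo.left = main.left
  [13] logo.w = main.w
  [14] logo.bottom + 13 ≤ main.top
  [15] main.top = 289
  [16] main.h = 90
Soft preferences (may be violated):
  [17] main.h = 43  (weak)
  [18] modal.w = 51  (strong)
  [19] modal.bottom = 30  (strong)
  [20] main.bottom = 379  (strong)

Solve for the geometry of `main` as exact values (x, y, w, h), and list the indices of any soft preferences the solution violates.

1. main.x = 69  [logo.left = main.left]
2. main.w = 83  [logo.w = main.w]
3. main.y = 289  [main.top = 289]
4. main.h = 90  [main.h = 90]

main = (x=69, y=289, w=83, h=90)
violated soft preferences: 17, 18, 19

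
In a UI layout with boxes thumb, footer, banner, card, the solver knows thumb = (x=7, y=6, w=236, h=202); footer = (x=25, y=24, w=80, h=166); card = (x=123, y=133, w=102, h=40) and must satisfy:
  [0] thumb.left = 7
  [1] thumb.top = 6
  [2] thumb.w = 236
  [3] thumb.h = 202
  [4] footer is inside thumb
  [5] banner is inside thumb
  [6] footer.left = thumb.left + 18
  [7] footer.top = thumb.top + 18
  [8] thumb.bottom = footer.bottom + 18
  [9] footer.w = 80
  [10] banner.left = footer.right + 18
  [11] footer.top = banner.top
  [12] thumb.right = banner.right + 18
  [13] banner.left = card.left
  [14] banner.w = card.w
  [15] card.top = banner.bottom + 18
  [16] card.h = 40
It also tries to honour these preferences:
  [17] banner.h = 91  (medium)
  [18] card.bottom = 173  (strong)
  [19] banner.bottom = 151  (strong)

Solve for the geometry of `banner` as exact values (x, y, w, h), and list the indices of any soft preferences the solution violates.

1. banner.x = 123  [banner.left = footer.right + 18]
2. banner.y = 24  [footer.top = banner.top]
3. banner.w = 102  [thumb.right = banner.right + 18]
4. banner.h = 91  [card.top = banner.bottom + 18]

banner = (x=123, y=24, w=102, h=91)
violated soft preferences: 19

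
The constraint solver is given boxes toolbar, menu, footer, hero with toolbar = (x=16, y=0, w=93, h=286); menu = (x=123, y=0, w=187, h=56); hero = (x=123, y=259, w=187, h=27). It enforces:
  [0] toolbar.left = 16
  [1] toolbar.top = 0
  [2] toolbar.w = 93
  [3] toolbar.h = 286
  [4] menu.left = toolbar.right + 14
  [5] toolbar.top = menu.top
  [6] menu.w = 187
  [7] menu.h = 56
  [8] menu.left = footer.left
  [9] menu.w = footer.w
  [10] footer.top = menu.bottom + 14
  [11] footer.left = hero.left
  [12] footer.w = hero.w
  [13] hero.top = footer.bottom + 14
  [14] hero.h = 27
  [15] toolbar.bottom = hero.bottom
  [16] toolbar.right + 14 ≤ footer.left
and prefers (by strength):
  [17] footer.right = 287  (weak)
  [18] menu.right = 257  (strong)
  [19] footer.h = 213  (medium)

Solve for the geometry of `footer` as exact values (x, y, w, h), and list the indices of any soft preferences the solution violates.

1. footer.x = 123  [menu.left = footer.left]
2. footer.w = 187  [menu.w = footer.w]
3. footer.y = 70  [footer.top = menu.bottom + 14]
4. footer.h = 175  [hero.top = footer.bottom + 14]

footer = (x=123, y=70, w=187, h=175)
violated soft preferences: 17, 18, 19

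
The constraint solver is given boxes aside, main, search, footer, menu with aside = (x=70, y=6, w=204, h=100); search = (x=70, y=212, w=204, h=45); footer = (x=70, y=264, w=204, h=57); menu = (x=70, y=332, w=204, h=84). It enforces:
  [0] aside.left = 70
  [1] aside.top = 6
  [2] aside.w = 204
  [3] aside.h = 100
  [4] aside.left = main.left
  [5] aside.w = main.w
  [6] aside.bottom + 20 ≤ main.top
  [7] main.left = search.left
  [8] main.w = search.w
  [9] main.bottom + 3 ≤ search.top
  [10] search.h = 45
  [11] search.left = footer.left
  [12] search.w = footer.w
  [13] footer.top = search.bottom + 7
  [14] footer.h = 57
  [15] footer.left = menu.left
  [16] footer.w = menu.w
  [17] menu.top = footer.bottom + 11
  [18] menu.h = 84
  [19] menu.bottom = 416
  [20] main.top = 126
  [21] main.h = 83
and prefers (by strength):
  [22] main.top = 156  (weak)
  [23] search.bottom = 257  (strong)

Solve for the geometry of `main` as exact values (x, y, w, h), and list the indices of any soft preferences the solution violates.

main = (x=70, y=126, w=204, h=83)
violated soft preferences: 22

1. main.x = 70  [aside.left = main.left]
2. main.w = 204  [aside.w = main.w]
3. main.y = 126  [main.top = 126]
4. main.h = 83  [main.h = 83]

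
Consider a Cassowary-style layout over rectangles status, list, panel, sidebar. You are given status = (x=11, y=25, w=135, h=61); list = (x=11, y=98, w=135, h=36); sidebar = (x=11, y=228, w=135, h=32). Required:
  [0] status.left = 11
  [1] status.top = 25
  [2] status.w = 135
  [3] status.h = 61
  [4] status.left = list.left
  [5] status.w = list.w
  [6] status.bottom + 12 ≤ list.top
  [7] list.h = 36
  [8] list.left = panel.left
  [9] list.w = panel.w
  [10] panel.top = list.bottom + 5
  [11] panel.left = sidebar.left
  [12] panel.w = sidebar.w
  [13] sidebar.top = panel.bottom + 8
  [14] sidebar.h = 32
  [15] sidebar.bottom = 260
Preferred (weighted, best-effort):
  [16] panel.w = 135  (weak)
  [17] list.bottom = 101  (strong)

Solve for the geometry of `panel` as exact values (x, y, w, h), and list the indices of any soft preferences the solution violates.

1. panel.x = 11  [list.left = panel.left]
2. panel.w = 135  [list.w = panel.w]
3. panel.y = 139  [panel.top = list.bottom + 5]
4. panel.h = 81  [sidebar.top = panel.bottom + 8]

panel = (x=11, y=139, w=135, h=81)
violated soft preferences: 17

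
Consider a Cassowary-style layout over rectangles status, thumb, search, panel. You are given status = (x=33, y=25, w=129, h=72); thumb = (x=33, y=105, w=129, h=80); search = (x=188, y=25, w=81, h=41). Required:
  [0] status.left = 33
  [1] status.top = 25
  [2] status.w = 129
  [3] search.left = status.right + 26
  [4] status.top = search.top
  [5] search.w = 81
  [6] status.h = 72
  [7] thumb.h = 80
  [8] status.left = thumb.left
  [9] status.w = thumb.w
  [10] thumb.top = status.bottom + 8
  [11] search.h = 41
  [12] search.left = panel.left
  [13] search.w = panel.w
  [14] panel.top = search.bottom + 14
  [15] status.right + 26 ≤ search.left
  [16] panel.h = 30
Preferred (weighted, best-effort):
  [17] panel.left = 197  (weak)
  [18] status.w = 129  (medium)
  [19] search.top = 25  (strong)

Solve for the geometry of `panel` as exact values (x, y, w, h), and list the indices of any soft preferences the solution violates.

panel = (x=188, y=80, w=81, h=30)
violated soft preferences: 17

1. panel.x = 188  [search.left = panel.left]
2. panel.w = 81  [search.w = panel.w]
3. panel.y = 80  [panel.top = search.bottom + 14]
4. panel.h = 30  [panel.h = 30]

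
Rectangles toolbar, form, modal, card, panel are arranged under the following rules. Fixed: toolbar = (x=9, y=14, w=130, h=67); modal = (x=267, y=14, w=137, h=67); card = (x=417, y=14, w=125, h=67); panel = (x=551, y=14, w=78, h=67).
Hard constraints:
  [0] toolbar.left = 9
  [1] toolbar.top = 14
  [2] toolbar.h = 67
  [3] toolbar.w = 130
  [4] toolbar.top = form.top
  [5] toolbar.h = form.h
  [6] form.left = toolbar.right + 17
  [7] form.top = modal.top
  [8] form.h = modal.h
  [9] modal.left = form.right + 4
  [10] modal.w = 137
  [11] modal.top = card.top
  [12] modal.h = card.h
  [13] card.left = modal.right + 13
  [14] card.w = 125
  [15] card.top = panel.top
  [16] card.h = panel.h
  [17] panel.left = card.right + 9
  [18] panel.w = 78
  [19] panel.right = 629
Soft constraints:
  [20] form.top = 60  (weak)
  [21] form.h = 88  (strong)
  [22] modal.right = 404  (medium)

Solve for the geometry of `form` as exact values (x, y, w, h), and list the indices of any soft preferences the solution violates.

1. form.y = 14  [toolbar.top = form.top]
2. form.h = 67  [toolbar.h = form.h]
3. form.x = 156  [form.left = toolbar.right + 17]
4. form.w = 107  [modal.left = form.right + 4]

form = (x=156, y=14, w=107, h=67)
violated soft preferences: 20, 21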